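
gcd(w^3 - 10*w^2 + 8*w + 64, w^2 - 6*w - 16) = w^2 - 6*w - 16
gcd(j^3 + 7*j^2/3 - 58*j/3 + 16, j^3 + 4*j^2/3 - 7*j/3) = j - 1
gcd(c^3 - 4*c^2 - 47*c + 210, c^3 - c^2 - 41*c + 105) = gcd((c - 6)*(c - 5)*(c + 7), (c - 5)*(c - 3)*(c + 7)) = c^2 + 2*c - 35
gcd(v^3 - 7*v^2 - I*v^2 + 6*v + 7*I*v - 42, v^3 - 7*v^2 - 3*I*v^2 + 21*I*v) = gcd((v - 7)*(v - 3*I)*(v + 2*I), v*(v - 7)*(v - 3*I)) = v^2 + v*(-7 - 3*I) + 21*I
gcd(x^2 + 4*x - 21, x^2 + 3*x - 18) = x - 3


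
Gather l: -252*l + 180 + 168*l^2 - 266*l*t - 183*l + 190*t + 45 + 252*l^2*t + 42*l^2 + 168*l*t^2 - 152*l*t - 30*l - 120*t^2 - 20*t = l^2*(252*t + 210) + l*(168*t^2 - 418*t - 465) - 120*t^2 + 170*t + 225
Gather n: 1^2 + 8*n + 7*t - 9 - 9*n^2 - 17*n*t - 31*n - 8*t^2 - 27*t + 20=-9*n^2 + n*(-17*t - 23) - 8*t^2 - 20*t + 12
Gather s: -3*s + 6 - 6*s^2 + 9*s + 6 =-6*s^2 + 6*s + 12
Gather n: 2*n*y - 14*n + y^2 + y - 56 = n*(2*y - 14) + y^2 + y - 56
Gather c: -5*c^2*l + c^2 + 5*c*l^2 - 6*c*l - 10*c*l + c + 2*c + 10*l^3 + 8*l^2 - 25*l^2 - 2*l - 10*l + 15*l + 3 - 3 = c^2*(1 - 5*l) + c*(5*l^2 - 16*l + 3) + 10*l^3 - 17*l^2 + 3*l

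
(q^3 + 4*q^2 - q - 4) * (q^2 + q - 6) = q^5 + 5*q^4 - 3*q^3 - 29*q^2 + 2*q + 24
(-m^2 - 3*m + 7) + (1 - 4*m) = -m^2 - 7*m + 8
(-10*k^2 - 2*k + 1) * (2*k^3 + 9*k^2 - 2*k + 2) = -20*k^5 - 94*k^4 + 4*k^3 - 7*k^2 - 6*k + 2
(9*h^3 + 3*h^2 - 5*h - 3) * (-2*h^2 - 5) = -18*h^5 - 6*h^4 - 35*h^3 - 9*h^2 + 25*h + 15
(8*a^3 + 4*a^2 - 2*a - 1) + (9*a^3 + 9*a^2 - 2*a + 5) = 17*a^3 + 13*a^2 - 4*a + 4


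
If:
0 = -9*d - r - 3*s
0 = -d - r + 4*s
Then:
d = -7*s/8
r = 39*s/8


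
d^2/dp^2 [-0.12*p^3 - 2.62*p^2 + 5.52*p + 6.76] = -0.72*p - 5.24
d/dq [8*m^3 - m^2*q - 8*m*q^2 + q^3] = -m^2 - 16*m*q + 3*q^2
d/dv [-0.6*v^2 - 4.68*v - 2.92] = -1.2*v - 4.68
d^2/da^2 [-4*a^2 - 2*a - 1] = -8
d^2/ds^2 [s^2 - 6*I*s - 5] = 2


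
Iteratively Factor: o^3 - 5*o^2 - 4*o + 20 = (o + 2)*(o^2 - 7*o + 10) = (o - 2)*(o + 2)*(o - 5)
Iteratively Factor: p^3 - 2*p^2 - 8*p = (p)*(p^2 - 2*p - 8) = p*(p + 2)*(p - 4)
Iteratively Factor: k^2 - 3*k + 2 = (k - 1)*(k - 2)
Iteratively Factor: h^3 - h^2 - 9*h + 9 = (h - 3)*(h^2 + 2*h - 3) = (h - 3)*(h - 1)*(h + 3)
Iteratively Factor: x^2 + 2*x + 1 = (x + 1)*(x + 1)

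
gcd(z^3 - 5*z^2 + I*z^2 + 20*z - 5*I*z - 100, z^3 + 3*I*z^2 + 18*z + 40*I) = z^2 + I*z + 20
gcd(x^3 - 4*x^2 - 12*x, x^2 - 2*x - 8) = x + 2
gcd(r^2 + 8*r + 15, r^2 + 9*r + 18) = r + 3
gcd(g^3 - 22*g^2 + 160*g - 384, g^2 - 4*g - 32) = g - 8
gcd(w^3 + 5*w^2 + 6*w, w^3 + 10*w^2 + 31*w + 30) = w^2 + 5*w + 6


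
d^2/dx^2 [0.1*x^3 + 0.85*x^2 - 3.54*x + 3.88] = 0.6*x + 1.7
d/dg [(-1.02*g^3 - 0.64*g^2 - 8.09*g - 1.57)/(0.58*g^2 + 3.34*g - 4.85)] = (-0.5916*g^4 - 6.8136*g^3 + 17.3956*g^2 + 8.0292*g + 44.4803)/(0.3364*g^4 + 3.8744*g^3 + 5.5296*g^2 - 32.398*g + 23.5225)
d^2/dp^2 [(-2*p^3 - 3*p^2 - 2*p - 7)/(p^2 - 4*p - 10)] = 6*(-22*p^3 - 117*p^2 - 192*p - 134)/(p^6 - 12*p^5 + 18*p^4 + 176*p^3 - 180*p^2 - 1200*p - 1000)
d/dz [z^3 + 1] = 3*z^2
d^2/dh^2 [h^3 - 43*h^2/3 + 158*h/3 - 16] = 6*h - 86/3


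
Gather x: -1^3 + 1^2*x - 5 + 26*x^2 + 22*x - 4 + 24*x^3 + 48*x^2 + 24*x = 24*x^3 + 74*x^2 + 47*x - 10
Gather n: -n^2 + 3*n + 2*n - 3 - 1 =-n^2 + 5*n - 4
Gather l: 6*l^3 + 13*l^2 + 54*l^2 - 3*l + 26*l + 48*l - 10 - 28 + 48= 6*l^3 + 67*l^2 + 71*l + 10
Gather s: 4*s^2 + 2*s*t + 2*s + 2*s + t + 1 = 4*s^2 + s*(2*t + 4) + t + 1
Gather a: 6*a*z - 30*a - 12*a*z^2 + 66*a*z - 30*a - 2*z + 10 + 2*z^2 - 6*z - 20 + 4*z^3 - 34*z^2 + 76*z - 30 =a*(-12*z^2 + 72*z - 60) + 4*z^3 - 32*z^2 + 68*z - 40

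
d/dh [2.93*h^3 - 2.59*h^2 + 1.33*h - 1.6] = 8.79*h^2 - 5.18*h + 1.33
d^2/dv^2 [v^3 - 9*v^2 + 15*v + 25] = 6*v - 18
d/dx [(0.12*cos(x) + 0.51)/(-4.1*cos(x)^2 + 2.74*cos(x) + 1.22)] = (-0.492*cos(x)^2 - 4.182*cos(x) + 1.251)*sin(x)/(16.81*cos(x)^4 - 22.468*cos(x)^3 - 2.4964*cos(x)^2 + 6.6856*cos(x) + 1.4884)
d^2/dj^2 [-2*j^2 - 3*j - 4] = -4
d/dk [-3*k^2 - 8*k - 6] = -6*k - 8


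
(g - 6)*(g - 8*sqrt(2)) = g^2 - 8*sqrt(2)*g - 6*g + 48*sqrt(2)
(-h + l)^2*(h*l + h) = h^3*l + h^3 - 2*h^2*l^2 - 2*h^2*l + h*l^3 + h*l^2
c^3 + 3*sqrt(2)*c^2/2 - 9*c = c*(c - 3*sqrt(2)/2)*(c + 3*sqrt(2))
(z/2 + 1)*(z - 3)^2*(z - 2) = z^4/2 - 3*z^3 + 5*z^2/2 + 12*z - 18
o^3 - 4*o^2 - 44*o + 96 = (o - 8)*(o - 2)*(o + 6)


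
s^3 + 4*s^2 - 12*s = s*(s - 2)*(s + 6)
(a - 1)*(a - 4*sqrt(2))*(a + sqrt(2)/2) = a^3 - 7*sqrt(2)*a^2/2 - a^2 - 4*a + 7*sqrt(2)*a/2 + 4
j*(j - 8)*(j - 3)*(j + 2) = j^4 - 9*j^3 + 2*j^2 + 48*j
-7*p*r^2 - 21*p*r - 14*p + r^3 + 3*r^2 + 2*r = (-7*p + r)*(r + 1)*(r + 2)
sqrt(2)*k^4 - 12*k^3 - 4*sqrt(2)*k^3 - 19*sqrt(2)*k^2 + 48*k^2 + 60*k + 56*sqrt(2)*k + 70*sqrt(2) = (k - 5)*(k - 7*sqrt(2))*(k + sqrt(2))*(sqrt(2)*k + sqrt(2))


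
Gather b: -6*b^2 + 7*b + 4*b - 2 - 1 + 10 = -6*b^2 + 11*b + 7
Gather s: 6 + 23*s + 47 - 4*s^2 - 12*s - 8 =-4*s^2 + 11*s + 45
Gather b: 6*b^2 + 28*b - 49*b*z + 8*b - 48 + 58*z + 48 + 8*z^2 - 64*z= 6*b^2 + b*(36 - 49*z) + 8*z^2 - 6*z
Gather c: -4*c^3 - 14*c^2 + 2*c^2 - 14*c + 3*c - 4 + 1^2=-4*c^3 - 12*c^2 - 11*c - 3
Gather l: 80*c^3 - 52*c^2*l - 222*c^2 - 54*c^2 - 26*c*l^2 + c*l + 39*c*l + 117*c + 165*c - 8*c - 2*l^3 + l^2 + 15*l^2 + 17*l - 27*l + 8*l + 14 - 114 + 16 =80*c^3 - 276*c^2 + 274*c - 2*l^3 + l^2*(16 - 26*c) + l*(-52*c^2 + 40*c - 2) - 84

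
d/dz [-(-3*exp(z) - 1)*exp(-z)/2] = -exp(-z)/2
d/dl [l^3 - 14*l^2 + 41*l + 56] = 3*l^2 - 28*l + 41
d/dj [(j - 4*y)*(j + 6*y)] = 2*j + 2*y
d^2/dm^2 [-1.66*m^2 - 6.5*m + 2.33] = -3.32000000000000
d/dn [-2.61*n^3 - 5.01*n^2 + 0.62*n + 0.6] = -7.83*n^2 - 10.02*n + 0.62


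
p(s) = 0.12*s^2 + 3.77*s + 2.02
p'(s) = 0.24*s + 3.77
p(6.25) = 30.27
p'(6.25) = 5.27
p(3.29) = 15.72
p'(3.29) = 4.56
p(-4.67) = -12.97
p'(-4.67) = 2.65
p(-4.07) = -11.34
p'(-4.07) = 2.79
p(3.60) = 17.15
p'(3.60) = 4.63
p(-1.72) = -4.11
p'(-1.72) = 3.36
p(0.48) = 3.86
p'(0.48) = 3.89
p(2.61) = 12.68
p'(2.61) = 4.40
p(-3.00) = -8.21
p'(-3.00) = 3.05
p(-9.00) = -22.19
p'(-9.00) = 1.61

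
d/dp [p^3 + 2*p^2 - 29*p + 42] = 3*p^2 + 4*p - 29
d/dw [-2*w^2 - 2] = -4*w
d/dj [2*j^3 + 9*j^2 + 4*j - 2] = 6*j^2 + 18*j + 4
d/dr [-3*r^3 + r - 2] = 1 - 9*r^2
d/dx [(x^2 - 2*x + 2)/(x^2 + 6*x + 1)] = 2*(4*x^2 - x - 7)/(x^4 + 12*x^3 + 38*x^2 + 12*x + 1)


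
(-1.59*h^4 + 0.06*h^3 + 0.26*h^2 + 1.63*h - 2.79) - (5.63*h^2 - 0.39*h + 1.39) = -1.59*h^4 + 0.06*h^3 - 5.37*h^2 + 2.02*h - 4.18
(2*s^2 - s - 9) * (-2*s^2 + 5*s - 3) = -4*s^4 + 12*s^3 + 7*s^2 - 42*s + 27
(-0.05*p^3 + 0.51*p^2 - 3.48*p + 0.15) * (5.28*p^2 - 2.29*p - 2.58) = -0.264*p^5 + 2.8073*p^4 - 19.4133*p^3 + 7.4454*p^2 + 8.6349*p - 0.387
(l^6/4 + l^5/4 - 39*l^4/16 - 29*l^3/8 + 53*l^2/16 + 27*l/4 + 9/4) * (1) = l^6/4 + l^5/4 - 39*l^4/16 - 29*l^3/8 + 53*l^2/16 + 27*l/4 + 9/4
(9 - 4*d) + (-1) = 8 - 4*d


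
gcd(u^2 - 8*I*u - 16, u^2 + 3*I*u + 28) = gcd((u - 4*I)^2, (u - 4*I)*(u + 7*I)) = u - 4*I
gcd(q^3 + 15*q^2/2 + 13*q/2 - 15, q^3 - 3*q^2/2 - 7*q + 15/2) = q^2 + 3*q/2 - 5/2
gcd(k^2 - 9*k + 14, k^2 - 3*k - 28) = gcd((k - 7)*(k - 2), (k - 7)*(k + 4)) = k - 7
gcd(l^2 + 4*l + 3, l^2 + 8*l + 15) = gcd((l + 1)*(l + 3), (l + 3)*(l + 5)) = l + 3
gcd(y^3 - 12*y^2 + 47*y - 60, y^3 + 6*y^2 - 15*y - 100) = y - 4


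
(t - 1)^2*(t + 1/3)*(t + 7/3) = t^4 + 2*t^3/3 - 32*t^2/9 + 10*t/9 + 7/9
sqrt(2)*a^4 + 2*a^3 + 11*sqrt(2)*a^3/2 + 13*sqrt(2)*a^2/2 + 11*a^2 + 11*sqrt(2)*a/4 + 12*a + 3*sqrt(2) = (a + 3/2)*(a + 4)*(a + sqrt(2)/2)*(sqrt(2)*a + 1)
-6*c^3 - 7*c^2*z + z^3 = (-3*c + z)*(c + z)*(2*c + z)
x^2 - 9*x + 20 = (x - 5)*(x - 4)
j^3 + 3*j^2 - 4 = (j - 1)*(j + 2)^2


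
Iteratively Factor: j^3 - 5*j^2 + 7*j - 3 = (j - 1)*(j^2 - 4*j + 3) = (j - 1)^2*(j - 3)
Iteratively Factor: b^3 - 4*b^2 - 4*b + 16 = (b - 2)*(b^2 - 2*b - 8) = (b - 2)*(b + 2)*(b - 4)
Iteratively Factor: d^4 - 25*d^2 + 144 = (d + 3)*(d^3 - 3*d^2 - 16*d + 48) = (d - 3)*(d + 3)*(d^2 - 16) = (d - 3)*(d + 3)*(d + 4)*(d - 4)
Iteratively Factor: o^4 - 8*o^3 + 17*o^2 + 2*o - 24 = (o - 2)*(o^3 - 6*o^2 + 5*o + 12) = (o - 2)*(o + 1)*(o^2 - 7*o + 12) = (o - 4)*(o - 2)*(o + 1)*(o - 3)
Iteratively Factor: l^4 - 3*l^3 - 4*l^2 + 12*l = (l - 2)*(l^3 - l^2 - 6*l) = l*(l - 2)*(l^2 - l - 6) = l*(l - 3)*(l - 2)*(l + 2)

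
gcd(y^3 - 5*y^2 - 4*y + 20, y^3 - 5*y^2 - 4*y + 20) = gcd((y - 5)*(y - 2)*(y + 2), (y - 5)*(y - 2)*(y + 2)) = y^3 - 5*y^2 - 4*y + 20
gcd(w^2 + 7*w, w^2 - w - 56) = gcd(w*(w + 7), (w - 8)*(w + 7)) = w + 7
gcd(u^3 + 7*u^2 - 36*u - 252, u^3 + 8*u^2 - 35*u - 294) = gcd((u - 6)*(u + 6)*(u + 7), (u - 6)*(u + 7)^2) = u^2 + u - 42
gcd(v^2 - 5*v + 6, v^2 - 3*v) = v - 3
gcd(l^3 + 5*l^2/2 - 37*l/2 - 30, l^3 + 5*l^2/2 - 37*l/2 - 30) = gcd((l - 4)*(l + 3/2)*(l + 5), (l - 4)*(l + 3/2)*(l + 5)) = l^3 + 5*l^2/2 - 37*l/2 - 30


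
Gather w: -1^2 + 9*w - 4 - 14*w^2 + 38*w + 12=-14*w^2 + 47*w + 7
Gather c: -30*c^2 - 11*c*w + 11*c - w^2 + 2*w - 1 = -30*c^2 + c*(11 - 11*w) - w^2 + 2*w - 1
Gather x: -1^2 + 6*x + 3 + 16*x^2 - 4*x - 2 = 16*x^2 + 2*x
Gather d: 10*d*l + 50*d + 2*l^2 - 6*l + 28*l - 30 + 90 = d*(10*l + 50) + 2*l^2 + 22*l + 60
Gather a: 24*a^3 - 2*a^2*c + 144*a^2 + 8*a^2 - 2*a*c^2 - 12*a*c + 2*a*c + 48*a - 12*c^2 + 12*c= 24*a^3 + a^2*(152 - 2*c) + a*(-2*c^2 - 10*c + 48) - 12*c^2 + 12*c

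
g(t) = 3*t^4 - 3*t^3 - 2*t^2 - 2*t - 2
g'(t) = 12*t^3 - 9*t^2 - 4*t - 2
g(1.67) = -1.56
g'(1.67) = 22.11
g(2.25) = 26.09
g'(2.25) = 80.12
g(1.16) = -6.26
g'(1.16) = -0.02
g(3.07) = 152.69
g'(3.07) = 248.11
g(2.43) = 42.89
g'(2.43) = 107.32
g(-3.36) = 478.31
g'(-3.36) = -545.36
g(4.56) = 959.96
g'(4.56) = 930.44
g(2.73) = 83.23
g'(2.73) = 164.16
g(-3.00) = 310.00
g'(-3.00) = -395.00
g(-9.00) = 21724.00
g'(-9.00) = -9443.00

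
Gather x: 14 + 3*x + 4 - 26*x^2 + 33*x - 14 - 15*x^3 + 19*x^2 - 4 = -15*x^3 - 7*x^2 + 36*x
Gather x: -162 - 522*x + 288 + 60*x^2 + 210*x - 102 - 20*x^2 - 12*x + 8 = 40*x^2 - 324*x + 32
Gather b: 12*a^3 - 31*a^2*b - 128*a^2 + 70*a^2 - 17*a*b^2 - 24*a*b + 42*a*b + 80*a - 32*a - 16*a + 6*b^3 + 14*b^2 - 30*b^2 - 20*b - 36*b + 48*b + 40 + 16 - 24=12*a^3 - 58*a^2 + 32*a + 6*b^3 + b^2*(-17*a - 16) + b*(-31*a^2 + 18*a - 8) + 32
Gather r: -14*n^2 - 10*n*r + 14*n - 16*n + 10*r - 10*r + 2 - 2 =-14*n^2 - 10*n*r - 2*n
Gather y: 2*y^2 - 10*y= 2*y^2 - 10*y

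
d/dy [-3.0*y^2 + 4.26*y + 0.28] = 4.26 - 6.0*y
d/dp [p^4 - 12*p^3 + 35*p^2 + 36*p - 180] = 4*p^3 - 36*p^2 + 70*p + 36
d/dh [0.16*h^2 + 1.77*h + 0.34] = 0.32*h + 1.77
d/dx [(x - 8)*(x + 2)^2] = (x + 2)*(3*x - 14)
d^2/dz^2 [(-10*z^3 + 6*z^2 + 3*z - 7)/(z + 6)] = 2*(-10*z^3 - 180*z^2 - 1080*z + 191)/(z^3 + 18*z^2 + 108*z + 216)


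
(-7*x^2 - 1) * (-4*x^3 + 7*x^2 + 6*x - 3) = 28*x^5 - 49*x^4 - 38*x^3 + 14*x^2 - 6*x + 3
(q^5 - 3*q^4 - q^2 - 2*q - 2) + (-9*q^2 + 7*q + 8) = q^5 - 3*q^4 - 10*q^2 + 5*q + 6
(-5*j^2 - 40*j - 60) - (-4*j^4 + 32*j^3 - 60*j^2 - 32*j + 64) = 4*j^4 - 32*j^3 + 55*j^2 - 8*j - 124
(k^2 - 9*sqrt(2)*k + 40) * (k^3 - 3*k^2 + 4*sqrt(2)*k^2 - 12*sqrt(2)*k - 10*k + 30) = k^5 - 5*sqrt(2)*k^4 - 3*k^4 - 42*k^3 + 15*sqrt(2)*k^3 + 126*k^2 + 250*sqrt(2)*k^2 - 750*sqrt(2)*k - 400*k + 1200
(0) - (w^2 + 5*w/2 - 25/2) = -w^2 - 5*w/2 + 25/2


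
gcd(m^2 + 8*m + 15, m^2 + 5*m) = m + 5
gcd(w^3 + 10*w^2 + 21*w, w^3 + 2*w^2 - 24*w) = w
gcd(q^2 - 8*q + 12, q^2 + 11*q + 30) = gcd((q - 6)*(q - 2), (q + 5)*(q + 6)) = 1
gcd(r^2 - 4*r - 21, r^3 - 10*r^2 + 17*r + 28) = r - 7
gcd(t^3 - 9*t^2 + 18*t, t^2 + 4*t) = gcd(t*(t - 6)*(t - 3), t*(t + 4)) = t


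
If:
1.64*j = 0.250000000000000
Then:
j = 0.15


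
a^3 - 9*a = a*(a - 3)*(a + 3)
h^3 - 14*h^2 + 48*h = h*(h - 8)*(h - 6)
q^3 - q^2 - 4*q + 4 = (q - 2)*(q - 1)*(q + 2)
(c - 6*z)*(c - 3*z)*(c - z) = c^3 - 10*c^2*z + 27*c*z^2 - 18*z^3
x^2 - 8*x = x*(x - 8)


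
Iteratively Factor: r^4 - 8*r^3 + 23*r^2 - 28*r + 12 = (r - 3)*(r^3 - 5*r^2 + 8*r - 4) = (r - 3)*(r - 2)*(r^2 - 3*r + 2) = (r - 3)*(r - 2)*(r - 1)*(r - 2)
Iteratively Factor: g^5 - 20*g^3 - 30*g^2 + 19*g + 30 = (g + 3)*(g^4 - 3*g^3 - 11*g^2 + 3*g + 10) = (g + 1)*(g + 3)*(g^3 - 4*g^2 - 7*g + 10) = (g + 1)*(g + 2)*(g + 3)*(g^2 - 6*g + 5) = (g - 5)*(g + 1)*(g + 2)*(g + 3)*(g - 1)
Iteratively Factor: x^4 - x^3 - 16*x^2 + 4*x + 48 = (x + 3)*(x^3 - 4*x^2 - 4*x + 16) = (x - 2)*(x + 3)*(x^2 - 2*x - 8) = (x - 4)*(x - 2)*(x + 3)*(x + 2)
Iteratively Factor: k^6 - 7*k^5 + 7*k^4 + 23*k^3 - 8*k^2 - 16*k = (k - 4)*(k^5 - 3*k^4 - 5*k^3 + 3*k^2 + 4*k) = (k - 4)*(k - 1)*(k^4 - 2*k^3 - 7*k^2 - 4*k) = (k - 4)*(k - 1)*(k + 1)*(k^3 - 3*k^2 - 4*k) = (k - 4)^2*(k - 1)*(k + 1)*(k^2 + k) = (k - 4)^2*(k - 1)*(k + 1)^2*(k)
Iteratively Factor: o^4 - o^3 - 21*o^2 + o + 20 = (o - 1)*(o^3 - 21*o - 20) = (o - 1)*(o + 4)*(o^2 - 4*o - 5) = (o - 1)*(o + 1)*(o + 4)*(o - 5)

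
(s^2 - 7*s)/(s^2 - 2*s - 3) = s*(7 - s)/(-s^2 + 2*s + 3)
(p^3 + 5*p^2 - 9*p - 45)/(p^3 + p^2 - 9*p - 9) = (p + 5)/(p + 1)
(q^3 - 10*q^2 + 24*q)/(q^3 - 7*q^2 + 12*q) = (q - 6)/(q - 3)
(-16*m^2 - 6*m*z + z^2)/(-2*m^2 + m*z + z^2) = (-8*m + z)/(-m + z)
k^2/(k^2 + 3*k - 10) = k^2/(k^2 + 3*k - 10)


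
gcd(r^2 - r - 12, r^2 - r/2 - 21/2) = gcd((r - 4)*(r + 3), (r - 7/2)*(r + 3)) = r + 3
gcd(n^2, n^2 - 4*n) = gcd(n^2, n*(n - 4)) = n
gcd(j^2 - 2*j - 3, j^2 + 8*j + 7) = j + 1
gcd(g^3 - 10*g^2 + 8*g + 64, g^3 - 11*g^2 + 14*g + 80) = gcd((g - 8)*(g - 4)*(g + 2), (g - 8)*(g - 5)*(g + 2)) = g^2 - 6*g - 16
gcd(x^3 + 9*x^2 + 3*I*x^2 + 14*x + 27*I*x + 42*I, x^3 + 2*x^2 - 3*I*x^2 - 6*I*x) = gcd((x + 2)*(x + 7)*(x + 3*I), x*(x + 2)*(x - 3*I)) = x + 2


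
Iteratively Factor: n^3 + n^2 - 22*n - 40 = (n - 5)*(n^2 + 6*n + 8) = (n - 5)*(n + 2)*(n + 4)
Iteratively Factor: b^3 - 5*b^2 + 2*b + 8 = (b + 1)*(b^2 - 6*b + 8) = (b - 4)*(b + 1)*(b - 2)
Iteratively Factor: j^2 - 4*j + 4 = (j - 2)*(j - 2)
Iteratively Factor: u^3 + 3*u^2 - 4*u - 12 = (u + 2)*(u^2 + u - 6) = (u - 2)*(u + 2)*(u + 3)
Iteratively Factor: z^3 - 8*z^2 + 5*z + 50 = (z - 5)*(z^2 - 3*z - 10) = (z - 5)*(z + 2)*(z - 5)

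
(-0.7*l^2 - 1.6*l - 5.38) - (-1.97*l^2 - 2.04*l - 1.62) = 1.27*l^2 + 0.44*l - 3.76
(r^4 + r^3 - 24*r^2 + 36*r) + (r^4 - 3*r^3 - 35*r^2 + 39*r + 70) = 2*r^4 - 2*r^3 - 59*r^2 + 75*r + 70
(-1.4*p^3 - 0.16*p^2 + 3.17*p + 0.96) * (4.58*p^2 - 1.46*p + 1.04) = -6.412*p^5 + 1.3112*p^4 + 13.2962*p^3 - 0.3978*p^2 + 1.8952*p + 0.9984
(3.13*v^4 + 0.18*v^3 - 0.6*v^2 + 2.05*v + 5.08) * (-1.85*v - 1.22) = -5.7905*v^5 - 4.1516*v^4 + 0.8904*v^3 - 3.0605*v^2 - 11.899*v - 6.1976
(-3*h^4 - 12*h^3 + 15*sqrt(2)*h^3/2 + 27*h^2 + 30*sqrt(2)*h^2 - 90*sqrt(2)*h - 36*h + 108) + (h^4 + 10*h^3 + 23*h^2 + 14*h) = -2*h^4 - 2*h^3 + 15*sqrt(2)*h^3/2 + 30*sqrt(2)*h^2 + 50*h^2 - 90*sqrt(2)*h - 22*h + 108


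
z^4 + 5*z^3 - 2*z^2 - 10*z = z*(z + 5)*(z - sqrt(2))*(z + sqrt(2))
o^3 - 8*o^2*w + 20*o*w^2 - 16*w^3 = (o - 4*w)*(o - 2*w)^2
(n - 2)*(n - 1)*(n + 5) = n^3 + 2*n^2 - 13*n + 10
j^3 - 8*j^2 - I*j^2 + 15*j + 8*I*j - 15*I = (j - 5)*(j - 3)*(j - I)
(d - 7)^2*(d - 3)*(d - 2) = d^4 - 19*d^3 + 125*d^2 - 329*d + 294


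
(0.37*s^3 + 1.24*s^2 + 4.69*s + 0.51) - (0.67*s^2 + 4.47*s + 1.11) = 0.37*s^3 + 0.57*s^2 + 0.220000000000001*s - 0.6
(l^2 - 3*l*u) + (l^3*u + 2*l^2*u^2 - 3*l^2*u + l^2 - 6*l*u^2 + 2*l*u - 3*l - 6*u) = l^3*u + 2*l^2*u^2 - 3*l^2*u + 2*l^2 - 6*l*u^2 - l*u - 3*l - 6*u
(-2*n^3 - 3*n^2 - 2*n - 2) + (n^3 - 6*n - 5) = -n^3 - 3*n^2 - 8*n - 7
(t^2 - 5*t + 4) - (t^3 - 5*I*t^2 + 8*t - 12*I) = -t^3 + t^2 + 5*I*t^2 - 13*t + 4 + 12*I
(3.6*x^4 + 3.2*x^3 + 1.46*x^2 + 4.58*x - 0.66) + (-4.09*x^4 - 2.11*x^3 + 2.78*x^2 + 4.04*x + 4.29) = -0.49*x^4 + 1.09*x^3 + 4.24*x^2 + 8.62*x + 3.63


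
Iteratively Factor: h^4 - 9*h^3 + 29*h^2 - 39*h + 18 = (h - 2)*(h^3 - 7*h^2 + 15*h - 9) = (h - 3)*(h - 2)*(h^2 - 4*h + 3) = (h - 3)*(h - 2)*(h - 1)*(h - 3)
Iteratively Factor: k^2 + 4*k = (k)*(k + 4)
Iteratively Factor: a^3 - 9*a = (a - 3)*(a^2 + 3*a) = (a - 3)*(a + 3)*(a)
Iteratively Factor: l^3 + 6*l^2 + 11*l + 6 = (l + 1)*(l^2 + 5*l + 6) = (l + 1)*(l + 2)*(l + 3)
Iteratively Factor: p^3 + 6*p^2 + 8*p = (p)*(p^2 + 6*p + 8) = p*(p + 4)*(p + 2)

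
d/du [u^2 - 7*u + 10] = 2*u - 7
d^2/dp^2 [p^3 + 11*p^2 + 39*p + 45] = 6*p + 22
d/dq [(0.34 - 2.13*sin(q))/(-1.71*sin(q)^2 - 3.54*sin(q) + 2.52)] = (-3.6423*sin(q)^2 + 1.1628*sin(q) - 4.164)*cos(q)/(2.9241*sin(q)^4 + 12.1068*sin(q)^3 + 3.9132*sin(q)^2 - 17.8416*sin(q) + 6.3504)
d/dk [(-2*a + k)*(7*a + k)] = 5*a + 2*k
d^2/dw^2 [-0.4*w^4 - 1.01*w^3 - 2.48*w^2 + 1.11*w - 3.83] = -4.8*w^2 - 6.06*w - 4.96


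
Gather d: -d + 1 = 1 - d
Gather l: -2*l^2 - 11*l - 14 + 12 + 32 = -2*l^2 - 11*l + 30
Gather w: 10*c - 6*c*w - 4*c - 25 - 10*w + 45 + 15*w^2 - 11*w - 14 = 6*c + 15*w^2 + w*(-6*c - 21) + 6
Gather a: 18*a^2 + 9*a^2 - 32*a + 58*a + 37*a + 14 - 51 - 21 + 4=27*a^2 + 63*a - 54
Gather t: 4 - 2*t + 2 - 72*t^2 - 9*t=-72*t^2 - 11*t + 6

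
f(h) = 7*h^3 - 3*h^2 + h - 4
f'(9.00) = 1648.00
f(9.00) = 4865.00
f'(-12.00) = 3097.00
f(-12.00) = -12544.00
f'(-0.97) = 26.58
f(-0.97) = -14.18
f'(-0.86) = 21.69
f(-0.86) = -11.53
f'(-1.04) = 29.95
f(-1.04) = -16.16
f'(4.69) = 434.78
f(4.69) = 656.83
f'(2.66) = 133.63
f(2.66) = 109.18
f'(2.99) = 170.80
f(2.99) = 159.29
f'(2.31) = 99.20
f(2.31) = 68.59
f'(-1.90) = 88.21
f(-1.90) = -64.74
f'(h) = 21*h^2 - 6*h + 1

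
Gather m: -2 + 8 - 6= 0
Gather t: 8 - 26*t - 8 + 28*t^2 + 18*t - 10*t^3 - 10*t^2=-10*t^3 + 18*t^2 - 8*t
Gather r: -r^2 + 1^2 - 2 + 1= -r^2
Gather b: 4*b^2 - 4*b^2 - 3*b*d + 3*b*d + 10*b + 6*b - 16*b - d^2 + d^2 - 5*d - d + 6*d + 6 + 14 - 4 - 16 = 0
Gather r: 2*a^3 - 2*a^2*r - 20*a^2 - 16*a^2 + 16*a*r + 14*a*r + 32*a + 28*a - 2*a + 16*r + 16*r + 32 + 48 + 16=2*a^3 - 36*a^2 + 58*a + r*(-2*a^2 + 30*a + 32) + 96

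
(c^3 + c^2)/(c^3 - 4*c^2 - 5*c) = c/(c - 5)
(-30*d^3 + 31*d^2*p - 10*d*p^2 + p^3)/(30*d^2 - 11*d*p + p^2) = (6*d^2 - 5*d*p + p^2)/(-6*d + p)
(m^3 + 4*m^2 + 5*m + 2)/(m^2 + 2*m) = m + 2 + 1/m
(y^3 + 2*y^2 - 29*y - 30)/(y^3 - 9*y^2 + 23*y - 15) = (y^2 + 7*y + 6)/(y^2 - 4*y + 3)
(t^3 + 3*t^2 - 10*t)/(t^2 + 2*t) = (t^2 + 3*t - 10)/(t + 2)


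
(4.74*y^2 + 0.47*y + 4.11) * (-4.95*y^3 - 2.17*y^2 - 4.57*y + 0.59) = -23.463*y^5 - 12.6123*y^4 - 43.0262*y^3 - 8.27*y^2 - 18.5054*y + 2.4249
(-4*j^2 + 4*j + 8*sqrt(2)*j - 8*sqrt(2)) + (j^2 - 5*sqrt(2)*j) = -3*j^2 + 4*j + 3*sqrt(2)*j - 8*sqrt(2)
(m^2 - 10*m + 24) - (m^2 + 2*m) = 24 - 12*m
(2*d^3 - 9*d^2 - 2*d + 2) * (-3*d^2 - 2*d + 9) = -6*d^5 + 23*d^4 + 42*d^3 - 83*d^2 - 22*d + 18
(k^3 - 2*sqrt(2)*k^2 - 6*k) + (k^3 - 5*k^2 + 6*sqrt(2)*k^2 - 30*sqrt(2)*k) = 2*k^3 - 5*k^2 + 4*sqrt(2)*k^2 - 30*sqrt(2)*k - 6*k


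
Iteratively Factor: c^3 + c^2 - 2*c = (c - 1)*(c^2 + 2*c) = (c - 1)*(c + 2)*(c)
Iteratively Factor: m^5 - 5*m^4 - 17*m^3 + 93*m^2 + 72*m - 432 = (m - 4)*(m^4 - m^3 - 21*m^2 + 9*m + 108) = (m - 4)*(m + 3)*(m^3 - 4*m^2 - 9*m + 36) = (m - 4)^2*(m + 3)*(m^2 - 9) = (m - 4)^2*(m - 3)*(m + 3)*(m + 3)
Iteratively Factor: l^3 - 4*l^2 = (l)*(l^2 - 4*l) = l^2*(l - 4)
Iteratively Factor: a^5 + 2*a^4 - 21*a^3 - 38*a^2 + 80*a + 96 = (a + 1)*(a^4 + a^3 - 22*a^2 - 16*a + 96) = (a + 1)*(a + 4)*(a^3 - 3*a^2 - 10*a + 24) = (a - 2)*(a + 1)*(a + 4)*(a^2 - a - 12) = (a - 2)*(a + 1)*(a + 3)*(a + 4)*(a - 4)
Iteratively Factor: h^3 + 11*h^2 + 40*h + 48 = (h + 4)*(h^2 + 7*h + 12) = (h + 3)*(h + 4)*(h + 4)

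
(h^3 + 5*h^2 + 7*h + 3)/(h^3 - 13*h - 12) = (h + 1)/(h - 4)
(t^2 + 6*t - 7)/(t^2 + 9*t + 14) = (t - 1)/(t + 2)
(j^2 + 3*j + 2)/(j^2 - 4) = (j + 1)/(j - 2)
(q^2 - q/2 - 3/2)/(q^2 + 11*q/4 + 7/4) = 2*(2*q - 3)/(4*q + 7)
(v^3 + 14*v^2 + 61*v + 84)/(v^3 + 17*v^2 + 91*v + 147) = (v + 4)/(v + 7)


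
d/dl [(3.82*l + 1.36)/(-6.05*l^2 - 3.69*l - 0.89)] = (23.111*l^2 + 16.456*l + 1.6186)/(36.6025*l^4 + 44.649*l^3 + 24.3851*l^2 + 6.5682*l + 0.7921)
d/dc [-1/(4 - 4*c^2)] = -c/(2*(c^2 - 1)^2)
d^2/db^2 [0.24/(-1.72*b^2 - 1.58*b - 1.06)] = (1.420032*b^2 + 1.304448*b - 0.24*(3.44*b + 1.58)*(6.88*b + 3.16) + 0.875136)/(1.72*b^2 + 1.58*b + 1.06)^3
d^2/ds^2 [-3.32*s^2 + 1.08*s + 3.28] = -6.64000000000000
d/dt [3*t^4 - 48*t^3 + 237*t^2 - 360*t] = 12*t^3 - 144*t^2 + 474*t - 360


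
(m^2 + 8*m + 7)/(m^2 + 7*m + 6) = (m + 7)/(m + 6)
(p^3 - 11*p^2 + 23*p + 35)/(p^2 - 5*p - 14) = (p^2 - 4*p - 5)/(p + 2)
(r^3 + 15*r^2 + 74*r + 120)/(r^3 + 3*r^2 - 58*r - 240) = (r + 4)/(r - 8)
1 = 1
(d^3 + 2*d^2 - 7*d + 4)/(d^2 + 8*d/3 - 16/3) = 3*(d^2 - 2*d + 1)/(3*d - 4)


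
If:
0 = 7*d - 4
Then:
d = 4/7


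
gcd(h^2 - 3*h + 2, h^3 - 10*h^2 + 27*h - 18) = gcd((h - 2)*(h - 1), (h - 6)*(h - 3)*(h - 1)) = h - 1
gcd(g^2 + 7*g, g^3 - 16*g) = g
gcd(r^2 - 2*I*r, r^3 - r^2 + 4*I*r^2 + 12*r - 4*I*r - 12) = r - 2*I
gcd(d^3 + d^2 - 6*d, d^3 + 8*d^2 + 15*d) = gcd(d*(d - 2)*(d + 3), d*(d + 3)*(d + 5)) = d^2 + 3*d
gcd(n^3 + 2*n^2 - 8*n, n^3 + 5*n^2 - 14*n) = n^2 - 2*n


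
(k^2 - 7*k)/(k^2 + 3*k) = (k - 7)/(k + 3)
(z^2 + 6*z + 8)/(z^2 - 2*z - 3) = (z^2 + 6*z + 8)/(z^2 - 2*z - 3)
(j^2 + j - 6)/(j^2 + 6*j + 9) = (j - 2)/(j + 3)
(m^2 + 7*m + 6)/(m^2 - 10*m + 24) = (m^2 + 7*m + 6)/(m^2 - 10*m + 24)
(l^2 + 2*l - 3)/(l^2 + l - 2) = (l + 3)/(l + 2)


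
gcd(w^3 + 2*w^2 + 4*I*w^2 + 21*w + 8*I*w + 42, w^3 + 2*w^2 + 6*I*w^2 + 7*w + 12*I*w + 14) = w^2 + w*(2 + 7*I) + 14*I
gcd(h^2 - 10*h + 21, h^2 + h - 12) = h - 3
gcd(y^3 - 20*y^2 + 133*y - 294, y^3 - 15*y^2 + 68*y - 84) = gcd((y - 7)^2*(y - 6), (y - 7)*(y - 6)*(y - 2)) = y^2 - 13*y + 42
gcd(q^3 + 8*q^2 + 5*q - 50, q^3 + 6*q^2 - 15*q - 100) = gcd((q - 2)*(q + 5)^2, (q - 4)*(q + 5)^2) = q^2 + 10*q + 25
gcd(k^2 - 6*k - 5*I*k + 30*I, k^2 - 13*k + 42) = k - 6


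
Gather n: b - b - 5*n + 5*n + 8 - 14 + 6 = 0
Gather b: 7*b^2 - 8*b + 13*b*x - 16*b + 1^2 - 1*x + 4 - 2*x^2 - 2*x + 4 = 7*b^2 + b*(13*x - 24) - 2*x^2 - 3*x + 9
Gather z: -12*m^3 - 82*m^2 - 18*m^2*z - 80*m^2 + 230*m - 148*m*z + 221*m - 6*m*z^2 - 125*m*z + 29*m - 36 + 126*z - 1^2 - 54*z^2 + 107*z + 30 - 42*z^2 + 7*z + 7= -12*m^3 - 162*m^2 + 480*m + z^2*(-6*m - 96) + z*(-18*m^2 - 273*m + 240)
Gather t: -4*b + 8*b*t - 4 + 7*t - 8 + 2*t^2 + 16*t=-4*b + 2*t^2 + t*(8*b + 23) - 12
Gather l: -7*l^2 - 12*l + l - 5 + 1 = -7*l^2 - 11*l - 4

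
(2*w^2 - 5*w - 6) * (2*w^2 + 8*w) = 4*w^4 + 6*w^3 - 52*w^2 - 48*w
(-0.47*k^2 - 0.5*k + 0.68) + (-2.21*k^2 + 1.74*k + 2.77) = -2.68*k^2 + 1.24*k + 3.45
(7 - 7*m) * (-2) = 14*m - 14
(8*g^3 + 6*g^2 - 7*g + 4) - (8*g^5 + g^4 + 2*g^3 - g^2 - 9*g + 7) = -8*g^5 - g^4 + 6*g^3 + 7*g^2 + 2*g - 3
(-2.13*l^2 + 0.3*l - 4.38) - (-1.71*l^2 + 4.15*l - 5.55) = -0.42*l^2 - 3.85*l + 1.17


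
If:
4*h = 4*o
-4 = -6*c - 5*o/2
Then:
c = 2/3 - 5*o/12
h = o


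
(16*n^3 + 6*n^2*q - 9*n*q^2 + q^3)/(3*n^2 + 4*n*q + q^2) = (16*n^2 - 10*n*q + q^2)/(3*n + q)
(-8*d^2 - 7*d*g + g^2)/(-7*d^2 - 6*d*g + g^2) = (8*d - g)/(7*d - g)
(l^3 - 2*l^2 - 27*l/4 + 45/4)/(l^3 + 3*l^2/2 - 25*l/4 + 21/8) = 2*(2*l^2 - l - 15)/(4*l^2 + 12*l - 7)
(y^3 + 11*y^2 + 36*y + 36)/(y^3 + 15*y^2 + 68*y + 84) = (y + 3)/(y + 7)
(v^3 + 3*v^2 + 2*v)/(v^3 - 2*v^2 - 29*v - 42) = v*(v + 1)/(v^2 - 4*v - 21)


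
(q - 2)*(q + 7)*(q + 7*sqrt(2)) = q^3 + 5*q^2 + 7*sqrt(2)*q^2 - 14*q + 35*sqrt(2)*q - 98*sqrt(2)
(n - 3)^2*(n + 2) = n^3 - 4*n^2 - 3*n + 18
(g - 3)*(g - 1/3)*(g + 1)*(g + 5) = g^4 + 8*g^3/3 - 14*g^2 - 32*g/3 + 5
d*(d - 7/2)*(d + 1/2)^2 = d^4 - 5*d^3/2 - 13*d^2/4 - 7*d/8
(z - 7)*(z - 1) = z^2 - 8*z + 7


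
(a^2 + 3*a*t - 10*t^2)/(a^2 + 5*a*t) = (a - 2*t)/a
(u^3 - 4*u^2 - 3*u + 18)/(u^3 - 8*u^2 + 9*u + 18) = (u^2 - u - 6)/(u^2 - 5*u - 6)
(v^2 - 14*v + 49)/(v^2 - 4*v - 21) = (v - 7)/(v + 3)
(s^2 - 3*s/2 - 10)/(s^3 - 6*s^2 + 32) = (s + 5/2)/(s^2 - 2*s - 8)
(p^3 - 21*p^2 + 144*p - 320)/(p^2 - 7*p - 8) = (p^2 - 13*p + 40)/(p + 1)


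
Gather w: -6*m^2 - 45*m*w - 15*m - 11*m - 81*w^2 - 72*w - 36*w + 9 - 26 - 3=-6*m^2 - 26*m - 81*w^2 + w*(-45*m - 108) - 20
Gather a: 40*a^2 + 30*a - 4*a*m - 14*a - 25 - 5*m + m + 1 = 40*a^2 + a*(16 - 4*m) - 4*m - 24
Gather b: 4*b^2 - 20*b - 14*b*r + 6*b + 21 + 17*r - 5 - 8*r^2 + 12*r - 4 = 4*b^2 + b*(-14*r - 14) - 8*r^2 + 29*r + 12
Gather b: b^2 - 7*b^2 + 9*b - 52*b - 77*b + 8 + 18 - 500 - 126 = -6*b^2 - 120*b - 600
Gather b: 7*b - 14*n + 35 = 7*b - 14*n + 35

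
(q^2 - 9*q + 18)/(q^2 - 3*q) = (q - 6)/q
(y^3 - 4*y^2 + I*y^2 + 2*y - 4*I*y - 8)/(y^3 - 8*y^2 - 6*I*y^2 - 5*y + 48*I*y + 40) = (y^2 + 2*y*(-2 + I) - 8*I)/(y^2 - y*(8 + 5*I) + 40*I)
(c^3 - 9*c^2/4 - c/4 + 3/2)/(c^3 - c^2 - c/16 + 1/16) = 4*(4*c^2 - 5*c - 6)/(16*c^2 - 1)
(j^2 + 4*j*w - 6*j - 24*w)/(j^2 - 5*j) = (j^2 + 4*j*w - 6*j - 24*w)/(j*(j - 5))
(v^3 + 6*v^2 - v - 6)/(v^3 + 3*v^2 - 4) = (v^2 + 7*v + 6)/(v^2 + 4*v + 4)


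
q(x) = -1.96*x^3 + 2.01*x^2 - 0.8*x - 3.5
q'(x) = -5.88*x^2 + 4.02*x - 0.8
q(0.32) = -3.61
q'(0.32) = -0.12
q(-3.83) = 139.16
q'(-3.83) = -102.45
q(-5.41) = 370.00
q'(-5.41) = -194.64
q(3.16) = -47.80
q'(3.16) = -46.81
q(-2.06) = 23.81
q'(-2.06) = -34.03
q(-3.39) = 98.67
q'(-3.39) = -82.00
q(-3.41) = 100.32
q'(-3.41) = -82.88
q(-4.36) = 200.65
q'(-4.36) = -130.10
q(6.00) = -359.30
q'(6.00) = -188.36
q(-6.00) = 497.02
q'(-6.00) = -236.60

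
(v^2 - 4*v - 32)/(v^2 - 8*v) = (v + 4)/v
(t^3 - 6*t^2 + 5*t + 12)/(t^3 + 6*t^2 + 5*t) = (t^2 - 7*t + 12)/(t*(t + 5))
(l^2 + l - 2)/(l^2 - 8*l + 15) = (l^2 + l - 2)/(l^2 - 8*l + 15)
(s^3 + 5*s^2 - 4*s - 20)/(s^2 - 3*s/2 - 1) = 2*(s^2 + 7*s + 10)/(2*s + 1)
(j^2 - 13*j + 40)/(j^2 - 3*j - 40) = (j - 5)/(j + 5)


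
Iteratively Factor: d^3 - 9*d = (d + 3)*(d^2 - 3*d) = (d - 3)*(d + 3)*(d)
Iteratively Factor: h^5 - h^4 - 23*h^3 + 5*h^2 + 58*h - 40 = (h - 5)*(h^4 + 4*h^3 - 3*h^2 - 10*h + 8) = (h - 5)*(h + 2)*(h^3 + 2*h^2 - 7*h + 4) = (h - 5)*(h - 1)*(h + 2)*(h^2 + 3*h - 4) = (h - 5)*(h - 1)*(h + 2)*(h + 4)*(h - 1)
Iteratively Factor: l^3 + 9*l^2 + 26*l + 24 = (l + 3)*(l^2 + 6*l + 8) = (l + 2)*(l + 3)*(l + 4)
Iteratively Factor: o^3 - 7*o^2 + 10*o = (o - 2)*(o^2 - 5*o) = (o - 5)*(o - 2)*(o)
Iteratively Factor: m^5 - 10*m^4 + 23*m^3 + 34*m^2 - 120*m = (m + 2)*(m^4 - 12*m^3 + 47*m^2 - 60*m) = (m - 4)*(m + 2)*(m^3 - 8*m^2 + 15*m) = (m - 5)*(m - 4)*(m + 2)*(m^2 - 3*m) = m*(m - 5)*(m - 4)*(m + 2)*(m - 3)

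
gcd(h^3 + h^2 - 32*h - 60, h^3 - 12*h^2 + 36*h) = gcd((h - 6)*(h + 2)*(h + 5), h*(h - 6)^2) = h - 6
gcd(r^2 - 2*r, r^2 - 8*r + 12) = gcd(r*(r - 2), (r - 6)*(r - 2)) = r - 2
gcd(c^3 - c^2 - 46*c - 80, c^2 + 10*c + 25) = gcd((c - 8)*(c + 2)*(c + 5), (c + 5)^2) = c + 5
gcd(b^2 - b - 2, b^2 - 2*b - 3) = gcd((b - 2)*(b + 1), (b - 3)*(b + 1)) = b + 1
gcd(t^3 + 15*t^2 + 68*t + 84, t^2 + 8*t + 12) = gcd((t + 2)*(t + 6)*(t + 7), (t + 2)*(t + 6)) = t^2 + 8*t + 12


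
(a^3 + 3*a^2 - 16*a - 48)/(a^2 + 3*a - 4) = (a^2 - a - 12)/(a - 1)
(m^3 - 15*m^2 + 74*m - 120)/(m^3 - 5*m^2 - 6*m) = (m^2 - 9*m + 20)/(m*(m + 1))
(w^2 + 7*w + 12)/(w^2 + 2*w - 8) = (w + 3)/(w - 2)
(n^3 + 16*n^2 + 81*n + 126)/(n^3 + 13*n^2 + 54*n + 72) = (n + 7)/(n + 4)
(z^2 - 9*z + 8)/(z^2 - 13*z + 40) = (z - 1)/(z - 5)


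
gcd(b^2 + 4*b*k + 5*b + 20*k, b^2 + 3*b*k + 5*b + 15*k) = b + 5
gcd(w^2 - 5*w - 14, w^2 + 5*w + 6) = w + 2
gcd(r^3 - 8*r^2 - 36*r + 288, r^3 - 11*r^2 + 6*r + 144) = r^2 - 14*r + 48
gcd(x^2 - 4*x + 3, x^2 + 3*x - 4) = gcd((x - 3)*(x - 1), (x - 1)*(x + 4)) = x - 1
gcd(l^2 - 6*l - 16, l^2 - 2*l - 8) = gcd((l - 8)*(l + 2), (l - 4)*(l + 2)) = l + 2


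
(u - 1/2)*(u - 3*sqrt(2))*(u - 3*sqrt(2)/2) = u^3 - 9*sqrt(2)*u^2/2 - u^2/2 + 9*sqrt(2)*u/4 + 9*u - 9/2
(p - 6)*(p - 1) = p^2 - 7*p + 6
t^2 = t^2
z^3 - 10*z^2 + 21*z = z*(z - 7)*(z - 3)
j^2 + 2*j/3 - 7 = (j - 7/3)*(j + 3)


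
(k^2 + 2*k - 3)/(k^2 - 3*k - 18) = (k - 1)/(k - 6)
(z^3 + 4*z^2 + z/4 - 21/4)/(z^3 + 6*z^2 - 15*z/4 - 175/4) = (2*z^2 + z - 3)/(2*z^2 + 5*z - 25)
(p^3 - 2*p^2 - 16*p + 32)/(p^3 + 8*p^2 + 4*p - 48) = (p - 4)/(p + 6)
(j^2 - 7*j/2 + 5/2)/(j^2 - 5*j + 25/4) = 2*(j - 1)/(2*j - 5)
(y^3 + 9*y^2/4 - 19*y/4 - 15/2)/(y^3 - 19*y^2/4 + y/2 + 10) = (y + 3)/(y - 4)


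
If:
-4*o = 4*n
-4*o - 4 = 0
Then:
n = 1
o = -1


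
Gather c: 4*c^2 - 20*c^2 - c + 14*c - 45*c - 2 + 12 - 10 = -16*c^2 - 32*c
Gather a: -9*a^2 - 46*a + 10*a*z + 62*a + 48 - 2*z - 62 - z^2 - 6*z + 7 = -9*a^2 + a*(10*z + 16) - z^2 - 8*z - 7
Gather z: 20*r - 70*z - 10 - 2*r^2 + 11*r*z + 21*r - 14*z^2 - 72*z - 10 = -2*r^2 + 41*r - 14*z^2 + z*(11*r - 142) - 20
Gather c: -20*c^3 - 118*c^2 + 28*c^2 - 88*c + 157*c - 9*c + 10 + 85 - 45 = -20*c^3 - 90*c^2 + 60*c + 50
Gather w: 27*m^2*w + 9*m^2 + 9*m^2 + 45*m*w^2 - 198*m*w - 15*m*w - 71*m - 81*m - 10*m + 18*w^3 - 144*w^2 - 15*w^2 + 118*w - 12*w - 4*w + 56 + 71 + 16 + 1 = 18*m^2 - 162*m + 18*w^3 + w^2*(45*m - 159) + w*(27*m^2 - 213*m + 102) + 144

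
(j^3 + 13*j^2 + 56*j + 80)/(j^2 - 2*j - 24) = (j^2 + 9*j + 20)/(j - 6)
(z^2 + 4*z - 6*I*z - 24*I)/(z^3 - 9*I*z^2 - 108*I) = (z + 4)/(z^2 - 3*I*z + 18)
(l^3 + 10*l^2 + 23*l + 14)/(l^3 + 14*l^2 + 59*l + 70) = (l + 1)/(l + 5)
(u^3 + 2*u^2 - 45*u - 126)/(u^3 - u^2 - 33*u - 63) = (u + 6)/(u + 3)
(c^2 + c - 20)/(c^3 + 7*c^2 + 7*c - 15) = (c - 4)/(c^2 + 2*c - 3)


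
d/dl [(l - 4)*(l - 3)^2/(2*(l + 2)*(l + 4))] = (l^4 + 12*l^3 - 69*l^2 - 88*l + 480)/(2*(l^4 + 12*l^3 + 52*l^2 + 96*l + 64))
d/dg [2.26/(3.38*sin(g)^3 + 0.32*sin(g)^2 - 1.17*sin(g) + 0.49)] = (-22.9164*sin(g)^2 - 1.4464*sin(g) + 2.6442)*cos(g)/(3.38*sin(g)^3 + 0.32*sin(g)^2 - 1.17*sin(g) + 0.49)^2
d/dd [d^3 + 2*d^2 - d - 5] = 3*d^2 + 4*d - 1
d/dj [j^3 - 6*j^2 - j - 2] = 3*j^2 - 12*j - 1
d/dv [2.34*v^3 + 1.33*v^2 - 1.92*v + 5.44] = 7.02*v^2 + 2.66*v - 1.92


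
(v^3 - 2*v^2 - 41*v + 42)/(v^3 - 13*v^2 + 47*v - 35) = (v + 6)/(v - 5)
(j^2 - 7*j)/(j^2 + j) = (j - 7)/(j + 1)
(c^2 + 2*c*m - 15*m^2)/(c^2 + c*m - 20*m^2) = (c - 3*m)/(c - 4*m)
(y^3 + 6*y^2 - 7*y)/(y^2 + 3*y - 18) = y*(y^2 + 6*y - 7)/(y^2 + 3*y - 18)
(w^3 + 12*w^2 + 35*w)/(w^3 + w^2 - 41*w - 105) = w*(w + 7)/(w^2 - 4*w - 21)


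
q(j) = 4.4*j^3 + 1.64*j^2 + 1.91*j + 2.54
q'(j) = 13.2*j^2 + 3.28*j + 1.91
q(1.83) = 38.49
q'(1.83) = 52.12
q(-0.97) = -1.79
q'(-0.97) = 11.15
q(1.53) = 25.06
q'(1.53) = 37.83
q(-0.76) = 0.10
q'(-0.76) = 7.04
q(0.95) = 9.61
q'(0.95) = 16.94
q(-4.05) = -270.59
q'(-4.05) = 205.14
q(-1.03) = -2.50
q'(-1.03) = 12.54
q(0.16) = 2.91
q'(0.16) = 2.77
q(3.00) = 141.83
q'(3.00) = 130.55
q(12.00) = 7864.82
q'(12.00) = 1942.07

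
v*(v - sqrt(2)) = v^2 - sqrt(2)*v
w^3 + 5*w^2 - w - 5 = (w - 1)*(w + 1)*(w + 5)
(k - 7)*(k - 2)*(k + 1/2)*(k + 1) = k^4 - 15*k^3/2 + k^2 + 33*k/2 + 7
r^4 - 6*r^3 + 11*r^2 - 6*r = r*(r - 3)*(r - 2)*(r - 1)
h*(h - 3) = h^2 - 3*h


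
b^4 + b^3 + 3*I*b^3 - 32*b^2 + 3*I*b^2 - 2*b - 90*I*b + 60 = (b - 5)*(b + 6)*(b + I)*(b + 2*I)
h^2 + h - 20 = (h - 4)*(h + 5)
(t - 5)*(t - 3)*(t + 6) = t^3 - 2*t^2 - 33*t + 90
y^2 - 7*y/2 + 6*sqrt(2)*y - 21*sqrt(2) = (y - 7/2)*(y + 6*sqrt(2))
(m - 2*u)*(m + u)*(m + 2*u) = m^3 + m^2*u - 4*m*u^2 - 4*u^3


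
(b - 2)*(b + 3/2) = b^2 - b/2 - 3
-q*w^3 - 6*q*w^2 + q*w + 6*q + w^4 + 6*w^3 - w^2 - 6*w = (-q + w)*(w - 1)*(w + 1)*(w + 6)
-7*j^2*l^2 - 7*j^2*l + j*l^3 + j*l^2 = l*(-7*j + l)*(j*l + j)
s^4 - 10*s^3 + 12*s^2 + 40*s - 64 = (s - 8)*(s - 2)^2*(s + 2)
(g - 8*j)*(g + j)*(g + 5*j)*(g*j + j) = g^4*j - 2*g^3*j^2 + g^3*j - 43*g^2*j^3 - 2*g^2*j^2 - 40*g*j^4 - 43*g*j^3 - 40*j^4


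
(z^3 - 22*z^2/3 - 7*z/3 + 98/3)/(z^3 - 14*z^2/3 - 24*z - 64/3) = (3*z^2 - 28*z + 49)/(3*z^2 - 20*z - 32)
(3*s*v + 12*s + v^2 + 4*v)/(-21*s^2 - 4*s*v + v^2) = (-v - 4)/(7*s - v)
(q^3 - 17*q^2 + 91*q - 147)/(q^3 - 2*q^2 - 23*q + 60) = (q^2 - 14*q + 49)/(q^2 + q - 20)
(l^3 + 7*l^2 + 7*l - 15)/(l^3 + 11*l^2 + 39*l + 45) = (l - 1)/(l + 3)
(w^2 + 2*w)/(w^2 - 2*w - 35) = w*(w + 2)/(w^2 - 2*w - 35)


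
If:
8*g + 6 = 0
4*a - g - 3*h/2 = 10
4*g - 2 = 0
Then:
No Solution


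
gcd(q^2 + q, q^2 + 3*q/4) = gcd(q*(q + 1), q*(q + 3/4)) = q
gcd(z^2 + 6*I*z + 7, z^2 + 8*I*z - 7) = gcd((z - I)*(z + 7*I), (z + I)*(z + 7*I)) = z + 7*I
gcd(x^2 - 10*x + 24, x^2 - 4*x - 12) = x - 6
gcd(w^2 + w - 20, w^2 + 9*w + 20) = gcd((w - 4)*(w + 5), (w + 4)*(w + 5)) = w + 5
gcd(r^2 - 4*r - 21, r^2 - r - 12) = r + 3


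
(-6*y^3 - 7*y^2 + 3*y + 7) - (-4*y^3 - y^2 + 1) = -2*y^3 - 6*y^2 + 3*y + 6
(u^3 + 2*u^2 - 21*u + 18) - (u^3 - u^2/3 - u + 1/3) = 7*u^2/3 - 20*u + 53/3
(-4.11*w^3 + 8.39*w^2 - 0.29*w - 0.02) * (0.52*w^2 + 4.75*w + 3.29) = -2.1372*w^5 - 15.1597*w^4 + 26.1798*w^3 + 26.2152*w^2 - 1.0491*w - 0.0658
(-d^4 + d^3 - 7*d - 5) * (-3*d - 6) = 3*d^5 + 3*d^4 - 6*d^3 + 21*d^2 + 57*d + 30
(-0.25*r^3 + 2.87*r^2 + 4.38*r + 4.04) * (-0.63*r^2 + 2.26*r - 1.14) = 0.1575*r^5 - 2.3731*r^4 + 4.0118*r^3 + 4.0818*r^2 + 4.1372*r - 4.6056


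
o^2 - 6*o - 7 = (o - 7)*(o + 1)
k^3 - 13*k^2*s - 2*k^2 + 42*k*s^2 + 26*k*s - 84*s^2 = (k - 2)*(k - 7*s)*(k - 6*s)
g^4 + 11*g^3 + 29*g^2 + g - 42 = (g - 1)*(g + 2)*(g + 3)*(g + 7)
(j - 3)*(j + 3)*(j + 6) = j^3 + 6*j^2 - 9*j - 54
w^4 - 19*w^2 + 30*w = w*(w - 3)*(w - 2)*(w + 5)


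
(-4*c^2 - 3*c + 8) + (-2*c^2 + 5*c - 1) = -6*c^2 + 2*c + 7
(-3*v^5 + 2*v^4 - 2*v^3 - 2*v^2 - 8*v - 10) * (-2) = 6*v^5 - 4*v^4 + 4*v^3 + 4*v^2 + 16*v + 20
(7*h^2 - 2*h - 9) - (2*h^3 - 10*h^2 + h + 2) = -2*h^3 + 17*h^2 - 3*h - 11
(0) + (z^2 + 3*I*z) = z^2 + 3*I*z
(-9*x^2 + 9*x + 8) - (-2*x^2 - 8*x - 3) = -7*x^2 + 17*x + 11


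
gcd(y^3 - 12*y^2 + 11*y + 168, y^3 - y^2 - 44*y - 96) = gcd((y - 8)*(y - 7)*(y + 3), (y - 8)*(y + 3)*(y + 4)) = y^2 - 5*y - 24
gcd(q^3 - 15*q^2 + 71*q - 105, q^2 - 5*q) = q - 5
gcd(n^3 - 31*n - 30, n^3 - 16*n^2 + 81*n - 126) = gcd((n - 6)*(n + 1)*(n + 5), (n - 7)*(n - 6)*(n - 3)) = n - 6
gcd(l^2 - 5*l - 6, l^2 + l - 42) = l - 6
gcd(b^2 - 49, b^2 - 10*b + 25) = 1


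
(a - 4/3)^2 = a^2 - 8*a/3 + 16/9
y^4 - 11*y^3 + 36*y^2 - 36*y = y*(y - 6)*(y - 3)*(y - 2)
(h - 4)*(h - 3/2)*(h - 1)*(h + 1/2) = h^4 - 6*h^3 + 33*h^2/4 - h/4 - 3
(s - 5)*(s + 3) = s^2 - 2*s - 15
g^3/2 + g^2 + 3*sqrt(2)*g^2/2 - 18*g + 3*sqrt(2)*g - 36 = (g/2 + 1)*(g - 3*sqrt(2))*(g + 6*sqrt(2))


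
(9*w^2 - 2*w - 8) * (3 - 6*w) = -54*w^3 + 39*w^2 + 42*w - 24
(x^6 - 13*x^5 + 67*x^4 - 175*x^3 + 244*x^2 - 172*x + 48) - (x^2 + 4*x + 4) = x^6 - 13*x^5 + 67*x^4 - 175*x^3 + 243*x^2 - 176*x + 44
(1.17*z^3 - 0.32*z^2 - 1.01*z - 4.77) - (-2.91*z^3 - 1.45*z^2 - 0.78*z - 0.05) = 4.08*z^3 + 1.13*z^2 - 0.23*z - 4.72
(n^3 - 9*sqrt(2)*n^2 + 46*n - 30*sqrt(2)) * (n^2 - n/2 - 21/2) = n^5 - 9*sqrt(2)*n^4 - n^4/2 + 9*sqrt(2)*n^3/2 + 71*n^3/2 - 23*n^2 + 129*sqrt(2)*n^2/2 - 483*n + 15*sqrt(2)*n + 315*sqrt(2)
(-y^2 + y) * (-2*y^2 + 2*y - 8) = 2*y^4 - 4*y^3 + 10*y^2 - 8*y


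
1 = 1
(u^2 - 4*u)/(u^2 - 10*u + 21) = u*(u - 4)/(u^2 - 10*u + 21)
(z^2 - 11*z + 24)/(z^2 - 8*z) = (z - 3)/z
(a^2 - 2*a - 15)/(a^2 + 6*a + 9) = (a - 5)/(a + 3)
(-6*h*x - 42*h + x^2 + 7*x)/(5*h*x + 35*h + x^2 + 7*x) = (-6*h + x)/(5*h + x)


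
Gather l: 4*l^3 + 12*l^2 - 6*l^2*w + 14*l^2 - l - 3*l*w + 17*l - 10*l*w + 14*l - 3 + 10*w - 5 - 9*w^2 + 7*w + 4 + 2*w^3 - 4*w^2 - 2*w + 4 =4*l^3 + l^2*(26 - 6*w) + l*(30 - 13*w) + 2*w^3 - 13*w^2 + 15*w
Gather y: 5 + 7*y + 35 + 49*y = 56*y + 40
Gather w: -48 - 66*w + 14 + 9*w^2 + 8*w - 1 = 9*w^2 - 58*w - 35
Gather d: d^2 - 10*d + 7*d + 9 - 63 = d^2 - 3*d - 54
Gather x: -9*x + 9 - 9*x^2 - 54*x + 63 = -9*x^2 - 63*x + 72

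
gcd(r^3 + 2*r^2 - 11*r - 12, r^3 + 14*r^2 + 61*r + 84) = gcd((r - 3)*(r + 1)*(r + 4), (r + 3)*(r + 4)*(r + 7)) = r + 4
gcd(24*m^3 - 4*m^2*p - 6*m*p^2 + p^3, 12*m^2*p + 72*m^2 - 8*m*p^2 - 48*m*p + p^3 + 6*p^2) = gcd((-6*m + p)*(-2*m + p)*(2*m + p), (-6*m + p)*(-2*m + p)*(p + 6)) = 12*m^2 - 8*m*p + p^2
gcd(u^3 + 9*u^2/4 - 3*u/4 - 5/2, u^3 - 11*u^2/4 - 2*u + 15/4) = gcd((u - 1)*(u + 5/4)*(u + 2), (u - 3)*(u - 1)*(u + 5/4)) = u^2 + u/4 - 5/4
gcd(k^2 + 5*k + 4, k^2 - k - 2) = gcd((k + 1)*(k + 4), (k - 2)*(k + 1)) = k + 1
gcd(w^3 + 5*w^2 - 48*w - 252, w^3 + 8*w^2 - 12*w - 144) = w^2 + 12*w + 36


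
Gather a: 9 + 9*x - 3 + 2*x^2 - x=2*x^2 + 8*x + 6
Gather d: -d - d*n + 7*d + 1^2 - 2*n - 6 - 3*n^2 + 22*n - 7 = d*(6 - n) - 3*n^2 + 20*n - 12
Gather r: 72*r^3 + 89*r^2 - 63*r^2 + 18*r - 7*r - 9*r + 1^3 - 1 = 72*r^3 + 26*r^2 + 2*r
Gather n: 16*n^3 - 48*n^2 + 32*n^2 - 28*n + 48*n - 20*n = 16*n^3 - 16*n^2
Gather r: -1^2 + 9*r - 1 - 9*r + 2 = 0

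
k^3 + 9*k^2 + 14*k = k*(k + 2)*(k + 7)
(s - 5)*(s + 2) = s^2 - 3*s - 10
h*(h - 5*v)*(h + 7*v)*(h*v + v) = h^4*v + 2*h^3*v^2 + h^3*v - 35*h^2*v^3 + 2*h^2*v^2 - 35*h*v^3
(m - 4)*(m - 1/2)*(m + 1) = m^3 - 7*m^2/2 - 5*m/2 + 2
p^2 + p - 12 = (p - 3)*(p + 4)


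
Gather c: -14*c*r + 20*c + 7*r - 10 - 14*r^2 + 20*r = c*(20 - 14*r) - 14*r^2 + 27*r - 10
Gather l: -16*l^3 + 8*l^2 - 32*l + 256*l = -16*l^3 + 8*l^2 + 224*l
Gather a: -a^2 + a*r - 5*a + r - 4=-a^2 + a*(r - 5) + r - 4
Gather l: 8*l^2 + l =8*l^2 + l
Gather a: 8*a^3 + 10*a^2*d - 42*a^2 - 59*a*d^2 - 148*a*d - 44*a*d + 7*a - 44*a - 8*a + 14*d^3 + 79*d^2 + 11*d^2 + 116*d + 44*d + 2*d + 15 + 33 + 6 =8*a^3 + a^2*(10*d - 42) + a*(-59*d^2 - 192*d - 45) + 14*d^3 + 90*d^2 + 162*d + 54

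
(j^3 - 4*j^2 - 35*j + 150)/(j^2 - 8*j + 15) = (j^2 + j - 30)/(j - 3)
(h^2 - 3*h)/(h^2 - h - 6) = h/(h + 2)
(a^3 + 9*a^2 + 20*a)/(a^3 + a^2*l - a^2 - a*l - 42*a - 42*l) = a*(a^2 + 9*a + 20)/(a^3 + a^2*l - a^2 - a*l - 42*a - 42*l)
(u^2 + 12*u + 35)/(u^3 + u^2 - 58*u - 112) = (u + 5)/(u^2 - 6*u - 16)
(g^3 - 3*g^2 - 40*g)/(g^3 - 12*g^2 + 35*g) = (g^2 - 3*g - 40)/(g^2 - 12*g + 35)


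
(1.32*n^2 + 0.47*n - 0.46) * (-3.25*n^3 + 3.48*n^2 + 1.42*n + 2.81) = -4.29*n^5 + 3.0661*n^4 + 5.005*n^3 + 2.7758*n^2 + 0.6675*n - 1.2926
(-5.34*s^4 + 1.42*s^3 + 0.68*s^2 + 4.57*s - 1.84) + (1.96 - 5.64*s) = -5.34*s^4 + 1.42*s^3 + 0.68*s^2 - 1.07*s + 0.12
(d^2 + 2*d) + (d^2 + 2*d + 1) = 2*d^2 + 4*d + 1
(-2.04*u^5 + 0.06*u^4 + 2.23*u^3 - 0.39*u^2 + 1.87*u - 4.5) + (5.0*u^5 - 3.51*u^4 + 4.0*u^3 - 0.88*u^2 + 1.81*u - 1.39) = 2.96*u^5 - 3.45*u^4 + 6.23*u^3 - 1.27*u^2 + 3.68*u - 5.89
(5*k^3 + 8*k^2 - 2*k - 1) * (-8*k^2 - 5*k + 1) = -40*k^5 - 89*k^4 - 19*k^3 + 26*k^2 + 3*k - 1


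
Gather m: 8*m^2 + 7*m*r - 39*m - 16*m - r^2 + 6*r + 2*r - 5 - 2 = 8*m^2 + m*(7*r - 55) - r^2 + 8*r - 7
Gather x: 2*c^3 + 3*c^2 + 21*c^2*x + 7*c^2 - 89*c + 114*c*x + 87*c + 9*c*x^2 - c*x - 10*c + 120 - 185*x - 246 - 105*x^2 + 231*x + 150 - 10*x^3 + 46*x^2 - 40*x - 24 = 2*c^3 + 10*c^2 - 12*c - 10*x^3 + x^2*(9*c - 59) + x*(21*c^2 + 113*c + 6)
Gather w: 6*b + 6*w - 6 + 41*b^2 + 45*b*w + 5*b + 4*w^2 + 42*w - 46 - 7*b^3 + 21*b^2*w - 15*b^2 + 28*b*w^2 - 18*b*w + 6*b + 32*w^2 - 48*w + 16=-7*b^3 + 26*b^2 + 17*b + w^2*(28*b + 36) + w*(21*b^2 + 27*b) - 36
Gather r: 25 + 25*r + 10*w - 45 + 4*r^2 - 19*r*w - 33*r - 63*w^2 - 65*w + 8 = 4*r^2 + r*(-19*w - 8) - 63*w^2 - 55*w - 12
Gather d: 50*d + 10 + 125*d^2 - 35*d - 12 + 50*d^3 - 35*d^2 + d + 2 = 50*d^3 + 90*d^2 + 16*d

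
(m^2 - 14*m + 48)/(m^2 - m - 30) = (m - 8)/(m + 5)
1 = 1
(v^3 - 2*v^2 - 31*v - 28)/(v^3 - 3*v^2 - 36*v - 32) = (v - 7)/(v - 8)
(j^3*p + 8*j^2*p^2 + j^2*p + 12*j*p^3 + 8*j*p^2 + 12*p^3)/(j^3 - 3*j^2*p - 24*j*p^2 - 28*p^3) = p*(-j^2 - 6*j*p - j - 6*p)/(-j^2 + 5*j*p + 14*p^2)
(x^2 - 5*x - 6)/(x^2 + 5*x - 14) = (x^2 - 5*x - 6)/(x^2 + 5*x - 14)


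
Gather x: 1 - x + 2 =3 - x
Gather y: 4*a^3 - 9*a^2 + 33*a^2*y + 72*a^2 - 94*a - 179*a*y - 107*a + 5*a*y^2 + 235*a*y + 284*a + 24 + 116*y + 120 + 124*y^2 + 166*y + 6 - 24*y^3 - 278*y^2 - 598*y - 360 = 4*a^3 + 63*a^2 + 83*a - 24*y^3 + y^2*(5*a - 154) + y*(33*a^2 + 56*a - 316) - 210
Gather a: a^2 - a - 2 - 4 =a^2 - a - 6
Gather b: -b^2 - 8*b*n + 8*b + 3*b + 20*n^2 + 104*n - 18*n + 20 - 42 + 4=-b^2 + b*(11 - 8*n) + 20*n^2 + 86*n - 18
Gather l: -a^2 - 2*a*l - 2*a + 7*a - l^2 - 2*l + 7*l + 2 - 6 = -a^2 + 5*a - l^2 + l*(5 - 2*a) - 4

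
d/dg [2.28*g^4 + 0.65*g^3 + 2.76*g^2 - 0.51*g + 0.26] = 9.12*g^3 + 1.95*g^2 + 5.52*g - 0.51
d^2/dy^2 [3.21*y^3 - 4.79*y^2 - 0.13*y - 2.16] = 19.26*y - 9.58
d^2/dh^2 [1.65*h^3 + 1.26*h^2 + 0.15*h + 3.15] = 9.9*h + 2.52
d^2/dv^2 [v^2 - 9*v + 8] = 2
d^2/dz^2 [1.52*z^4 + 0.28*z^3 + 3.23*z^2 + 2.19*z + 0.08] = 18.24*z^2 + 1.68*z + 6.46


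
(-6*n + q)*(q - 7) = -6*n*q + 42*n + q^2 - 7*q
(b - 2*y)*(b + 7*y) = b^2 + 5*b*y - 14*y^2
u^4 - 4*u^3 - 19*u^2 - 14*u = u*(u - 7)*(u + 1)*(u + 2)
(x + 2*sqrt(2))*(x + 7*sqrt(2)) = x^2 + 9*sqrt(2)*x + 28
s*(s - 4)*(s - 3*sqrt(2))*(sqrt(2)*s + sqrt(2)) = sqrt(2)*s^4 - 6*s^3 - 3*sqrt(2)*s^3 - 4*sqrt(2)*s^2 + 18*s^2 + 24*s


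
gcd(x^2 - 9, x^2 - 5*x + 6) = x - 3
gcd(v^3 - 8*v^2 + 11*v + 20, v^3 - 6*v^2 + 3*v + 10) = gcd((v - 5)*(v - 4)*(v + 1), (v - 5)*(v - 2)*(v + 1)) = v^2 - 4*v - 5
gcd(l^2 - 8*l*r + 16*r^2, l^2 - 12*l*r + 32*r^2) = -l + 4*r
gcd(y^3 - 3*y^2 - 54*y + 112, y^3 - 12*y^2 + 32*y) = y - 8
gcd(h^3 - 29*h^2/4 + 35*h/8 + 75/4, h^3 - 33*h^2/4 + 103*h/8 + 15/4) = h^2 - 17*h/2 + 15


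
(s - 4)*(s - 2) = s^2 - 6*s + 8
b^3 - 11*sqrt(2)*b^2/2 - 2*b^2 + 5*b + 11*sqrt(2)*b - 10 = (b - 2)*(b - 5*sqrt(2))*(b - sqrt(2)/2)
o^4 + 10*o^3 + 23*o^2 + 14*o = o*(o + 1)*(o + 2)*(o + 7)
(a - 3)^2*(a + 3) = a^3 - 3*a^2 - 9*a + 27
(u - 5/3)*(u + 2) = u^2 + u/3 - 10/3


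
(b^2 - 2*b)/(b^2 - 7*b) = (b - 2)/(b - 7)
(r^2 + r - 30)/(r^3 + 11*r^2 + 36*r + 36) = (r - 5)/(r^2 + 5*r + 6)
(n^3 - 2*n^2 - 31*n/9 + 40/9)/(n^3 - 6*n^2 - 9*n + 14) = (n^2 - n - 40/9)/(n^2 - 5*n - 14)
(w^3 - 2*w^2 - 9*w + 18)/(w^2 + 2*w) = (w^3 - 2*w^2 - 9*w + 18)/(w*(w + 2))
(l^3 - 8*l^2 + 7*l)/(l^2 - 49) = l*(l - 1)/(l + 7)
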